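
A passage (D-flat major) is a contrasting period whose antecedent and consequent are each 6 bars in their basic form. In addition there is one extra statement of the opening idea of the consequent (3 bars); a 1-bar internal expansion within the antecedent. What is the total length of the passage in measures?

16 measures

Basic contrasting period: 6 + 6 = 12 bars.
12 (basic form) + 3 (extra statement) + 1 (internal expansion) = 16.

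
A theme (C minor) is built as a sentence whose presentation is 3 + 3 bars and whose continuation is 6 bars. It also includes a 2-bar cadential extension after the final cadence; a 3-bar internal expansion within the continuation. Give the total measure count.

Basic sentence: 3 + 3 + 6 = 12 bars.
12 (basic form) + 2 (cadential extension) + 3 (internal expansion) = 17.

17 measures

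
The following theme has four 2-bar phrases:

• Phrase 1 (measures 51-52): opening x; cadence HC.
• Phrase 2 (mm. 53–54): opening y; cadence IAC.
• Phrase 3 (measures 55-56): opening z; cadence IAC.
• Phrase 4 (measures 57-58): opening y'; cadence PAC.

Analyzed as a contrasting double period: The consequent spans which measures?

measures 55–58

In a double period the four phrases pair into a large antecedent (phrases 1–2, ending imperfect authentic cadence) and a large consequent (phrases 3–4, ending perfect authentic cadence). The consequent spans measures 55-58.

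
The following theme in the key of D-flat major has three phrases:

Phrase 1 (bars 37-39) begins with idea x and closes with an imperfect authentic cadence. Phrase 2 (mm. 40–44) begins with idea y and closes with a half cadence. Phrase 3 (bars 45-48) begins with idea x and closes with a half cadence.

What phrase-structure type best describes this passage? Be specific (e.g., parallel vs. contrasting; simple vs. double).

phrase group

The final phrase closes with a half cadence, which is not stronger than the preceding half cadence; the 3 phrases lack an overall antecedent–consequent design and so form a phrase group.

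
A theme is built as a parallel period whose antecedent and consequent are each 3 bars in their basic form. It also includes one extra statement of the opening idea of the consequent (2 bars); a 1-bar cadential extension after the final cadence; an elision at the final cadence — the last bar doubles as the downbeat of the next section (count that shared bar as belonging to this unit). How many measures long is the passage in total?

Basic parallel period: 3 + 3 = 6 bars.
6 (basic form) + 2 (extra statement) + 1 (cadential extension) = 9.
The elision shares a bar with the next section but does not change this unit's count.

9 measures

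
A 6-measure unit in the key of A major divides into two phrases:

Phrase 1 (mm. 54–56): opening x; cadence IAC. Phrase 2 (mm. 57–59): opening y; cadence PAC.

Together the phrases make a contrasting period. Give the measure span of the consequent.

measures 57–59

The phrase ending with the weaker cadence (imperfect authentic cadence) is the antecedent; the one ending more conclusively (perfect authentic cadence) is the consequent. The consequent is measures 57–59.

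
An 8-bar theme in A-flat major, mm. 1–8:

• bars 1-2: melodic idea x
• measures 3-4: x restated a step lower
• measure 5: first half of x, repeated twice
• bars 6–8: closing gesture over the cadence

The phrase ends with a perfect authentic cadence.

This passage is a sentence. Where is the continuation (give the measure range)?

measures 5–8

After the presentation (bars 1–4), the continuation covers the fragmentation through the cadence: bars 5–8.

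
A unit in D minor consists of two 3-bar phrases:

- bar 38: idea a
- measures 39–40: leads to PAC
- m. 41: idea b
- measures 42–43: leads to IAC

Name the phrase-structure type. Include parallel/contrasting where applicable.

The second phrase closes with an imperfect authentic cadence, which is not stronger than the first phrase's perfect authentic cadence; without a weak→strong cadential pair there is no antecedent–consequent relationship, so this is a phrase group rather than a period.

phrase group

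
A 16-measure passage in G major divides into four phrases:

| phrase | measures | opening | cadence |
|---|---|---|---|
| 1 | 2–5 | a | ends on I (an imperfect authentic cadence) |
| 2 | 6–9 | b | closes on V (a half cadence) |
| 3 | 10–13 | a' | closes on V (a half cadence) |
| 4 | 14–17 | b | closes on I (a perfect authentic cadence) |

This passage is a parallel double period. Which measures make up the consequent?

measures 10–17

In a double period the four phrases pair into a large antecedent (phrases 1–2, ending half cadence) and a large consequent (phrases 3–4, ending perfect authentic cadence). The consequent spans mm. 10–17.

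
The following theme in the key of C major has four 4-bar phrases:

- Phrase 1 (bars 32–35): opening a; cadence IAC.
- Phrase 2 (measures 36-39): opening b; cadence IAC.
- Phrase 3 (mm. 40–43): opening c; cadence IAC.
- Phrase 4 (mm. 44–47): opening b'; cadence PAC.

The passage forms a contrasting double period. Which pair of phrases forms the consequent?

phrases 3 and 4

In a double period the first pair of phrases (ending imperfect authentic cadence) is the large antecedent and the second pair (ending perfect authentic cadence) is the large consequent; the consequent is phrases 3 and 4.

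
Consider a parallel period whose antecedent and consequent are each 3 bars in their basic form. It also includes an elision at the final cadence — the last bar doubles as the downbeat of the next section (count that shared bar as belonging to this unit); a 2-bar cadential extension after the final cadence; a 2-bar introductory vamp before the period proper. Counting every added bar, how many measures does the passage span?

Basic parallel period: 3 + 3 = 6 bars.
6 (basic form) + 2 (cadential extension) + 2 (introduction) = 10.
The elision shares a bar with the next section but does not change this unit's count.

10 measures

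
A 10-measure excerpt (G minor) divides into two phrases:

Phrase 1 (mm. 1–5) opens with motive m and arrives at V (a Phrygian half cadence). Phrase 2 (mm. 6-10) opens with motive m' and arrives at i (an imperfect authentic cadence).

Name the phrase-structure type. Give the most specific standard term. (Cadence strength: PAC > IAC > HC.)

Phrase 1 ends with a Phrygian half cadence (weaker) and phrase 2 with an imperfect authentic cadence (stronger): antecedent + consequent = a period.
The two phrases open with the same material (m / m'), so the period is parallel.

parallel period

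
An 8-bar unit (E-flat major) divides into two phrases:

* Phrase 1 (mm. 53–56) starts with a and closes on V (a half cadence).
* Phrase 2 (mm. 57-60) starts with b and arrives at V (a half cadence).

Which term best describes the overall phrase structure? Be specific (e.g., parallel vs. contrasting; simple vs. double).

The second phrase closes with a half cadence, which is not stronger than the first phrase's half cadence; without a weak→strong cadential pair there is no antecedent–consequent relationship, so this is a phrase group rather than a period.

phrase group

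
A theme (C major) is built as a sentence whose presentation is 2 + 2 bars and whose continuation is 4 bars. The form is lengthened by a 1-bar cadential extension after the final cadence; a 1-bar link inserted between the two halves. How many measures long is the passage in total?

10 measures

Basic sentence: 2 + 2 + 4 = 8 bars.
8 (basic form) + 1 (cadential extension) + 1 (link) = 10.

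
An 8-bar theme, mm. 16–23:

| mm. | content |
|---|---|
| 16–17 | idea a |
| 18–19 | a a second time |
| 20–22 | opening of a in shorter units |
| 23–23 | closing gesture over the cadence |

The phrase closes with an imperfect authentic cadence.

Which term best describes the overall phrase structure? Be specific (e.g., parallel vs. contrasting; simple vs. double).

Basic idea (bars 16-17) + its repetition (bars 18-19) form the presentation; fragmentation and cadence (mm. 20–23) form the continuation — the 8-bar whole is a sentence.

sentence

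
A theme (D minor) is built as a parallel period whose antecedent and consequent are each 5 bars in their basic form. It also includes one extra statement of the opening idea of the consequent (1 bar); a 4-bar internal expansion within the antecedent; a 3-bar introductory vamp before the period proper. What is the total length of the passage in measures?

Basic parallel period: 5 + 5 = 10 bars.
10 (basic form) + 1 (extra statement) + 4 (internal expansion) + 3 (introduction) = 18.

18 measures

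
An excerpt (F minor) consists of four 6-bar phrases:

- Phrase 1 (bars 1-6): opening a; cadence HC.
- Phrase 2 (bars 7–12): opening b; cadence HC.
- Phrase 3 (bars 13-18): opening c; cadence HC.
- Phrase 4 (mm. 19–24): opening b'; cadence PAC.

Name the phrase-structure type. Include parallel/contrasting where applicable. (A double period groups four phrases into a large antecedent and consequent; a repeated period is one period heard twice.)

Four phrases in two halves: the first half (measures 1-12) ends with a half cadence, the second (mm. 13–24) with a perfect authentic cadence — a large antecedent–consequent pair, i.e. a double period.
Phrase 3 begins with different material from phrase 1, making it contrasting.

contrasting double period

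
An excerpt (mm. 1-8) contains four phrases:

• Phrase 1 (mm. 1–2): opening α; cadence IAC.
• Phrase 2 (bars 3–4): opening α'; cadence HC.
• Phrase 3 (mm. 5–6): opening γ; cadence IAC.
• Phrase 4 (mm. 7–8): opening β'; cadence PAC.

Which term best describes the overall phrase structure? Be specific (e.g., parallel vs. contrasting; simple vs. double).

contrasting double period

Four phrases in two halves: the first half (mm. 1–4) ends with a half cadence, the second (measures 5–8) with a perfect authentic cadence — a large antecedent–consequent pair, i.e. a double period.
Phrase 3 begins with different material from phrase 1, making it contrasting.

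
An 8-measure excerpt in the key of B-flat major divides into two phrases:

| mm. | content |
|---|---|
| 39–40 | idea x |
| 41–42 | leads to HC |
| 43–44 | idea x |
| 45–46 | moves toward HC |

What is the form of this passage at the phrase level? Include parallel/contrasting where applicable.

Both phrases have the same opening (x) and the same cadence (half cadence): the second is a restatement, not a consequent, so this is a repeated phrase rather than a period.

repeated phrase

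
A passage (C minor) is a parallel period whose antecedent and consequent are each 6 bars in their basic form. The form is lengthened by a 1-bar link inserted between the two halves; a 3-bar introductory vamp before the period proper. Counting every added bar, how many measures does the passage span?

Basic parallel period: 6 + 6 = 12 bars.
12 (basic form) + 1 (link) + 3 (introduction) = 16.

16 measures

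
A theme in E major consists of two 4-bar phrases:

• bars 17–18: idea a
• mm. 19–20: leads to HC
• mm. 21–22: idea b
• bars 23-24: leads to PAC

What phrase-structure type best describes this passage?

Phrase 1 ends with a half cadence (weaker) and phrase 2 with a perfect authentic cadence (stronger): antecedent + consequent = a period.
The two phrases open with different material (a / b), so the period is contrasting.

contrasting period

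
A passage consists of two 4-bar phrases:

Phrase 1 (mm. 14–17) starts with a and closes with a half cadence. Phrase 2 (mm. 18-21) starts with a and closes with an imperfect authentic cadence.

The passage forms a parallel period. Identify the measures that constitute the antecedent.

measures 14–17

The antecedent is the phrase ending with the weaker cadence (half cadence, phrase 1) and the consequent the one ending more conclusively (imperfect authentic cadence, phrase 2); the antecedent is mm. 14–17.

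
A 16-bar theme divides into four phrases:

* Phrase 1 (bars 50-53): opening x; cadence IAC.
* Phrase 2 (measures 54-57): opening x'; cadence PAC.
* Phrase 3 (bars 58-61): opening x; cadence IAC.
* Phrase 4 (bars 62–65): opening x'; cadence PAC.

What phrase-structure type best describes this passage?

repeated period

The cadence pattern IAC–PAC–IAC–PAC is weak–strong twice, and phrases 3–4 restate phrases 1–2: a period heard twice, not a double period (which would end weakly at phrase 2).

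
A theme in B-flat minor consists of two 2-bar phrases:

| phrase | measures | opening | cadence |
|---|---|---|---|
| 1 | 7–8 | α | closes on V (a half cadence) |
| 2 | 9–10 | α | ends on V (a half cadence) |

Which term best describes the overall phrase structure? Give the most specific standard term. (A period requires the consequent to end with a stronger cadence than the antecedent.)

repeated phrase

Both phrases have the same opening (α) and the same cadence (half cadence): the second is a restatement, not a consequent, so this is a repeated phrase rather than a period.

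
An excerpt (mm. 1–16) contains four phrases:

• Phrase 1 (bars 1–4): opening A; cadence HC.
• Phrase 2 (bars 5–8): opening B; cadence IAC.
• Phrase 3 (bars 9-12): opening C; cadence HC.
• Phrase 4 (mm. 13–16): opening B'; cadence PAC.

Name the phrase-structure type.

Four phrases in two halves: the first half (bars 1-8) ends with an imperfect authentic cadence, the second (mm. 9–16) with a perfect authentic cadence — a large antecedent–consequent pair, i.e. a double period.
Phrase 3 begins with different material from phrase 1, making it contrasting.

contrasting double period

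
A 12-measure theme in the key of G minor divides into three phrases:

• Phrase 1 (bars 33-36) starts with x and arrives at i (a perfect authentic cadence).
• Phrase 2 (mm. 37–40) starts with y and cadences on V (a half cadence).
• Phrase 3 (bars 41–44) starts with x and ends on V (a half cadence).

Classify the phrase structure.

phrase group

The final phrase closes with a half cadence, which is not stronger than the preceding half cadence; the 3 phrases lack an overall antecedent–consequent design and so form a phrase group.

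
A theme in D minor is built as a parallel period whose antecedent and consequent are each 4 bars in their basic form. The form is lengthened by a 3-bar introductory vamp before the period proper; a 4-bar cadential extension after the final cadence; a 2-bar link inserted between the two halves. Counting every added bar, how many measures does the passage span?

17 measures

Basic parallel period: 4 + 4 = 8 bars.
8 (basic form) + 3 (introduction) + 4 (cadential extension) + 2 (link) = 17.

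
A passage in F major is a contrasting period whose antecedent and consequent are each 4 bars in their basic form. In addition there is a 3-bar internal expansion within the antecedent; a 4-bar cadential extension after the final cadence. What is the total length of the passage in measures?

15 measures

Basic contrasting period: 4 + 4 = 8 bars.
8 (basic form) + 3 (internal expansion) + 4 (cadential extension) = 15.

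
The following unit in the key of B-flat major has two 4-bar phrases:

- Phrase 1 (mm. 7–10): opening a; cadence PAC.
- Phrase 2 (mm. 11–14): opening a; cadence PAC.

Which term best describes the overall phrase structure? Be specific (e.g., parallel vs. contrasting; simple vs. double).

repeated phrase

Both phrases have the same opening (a) and the same cadence (perfect authentic cadence): the second is a restatement, not a consequent, so this is a repeated phrase rather than a period.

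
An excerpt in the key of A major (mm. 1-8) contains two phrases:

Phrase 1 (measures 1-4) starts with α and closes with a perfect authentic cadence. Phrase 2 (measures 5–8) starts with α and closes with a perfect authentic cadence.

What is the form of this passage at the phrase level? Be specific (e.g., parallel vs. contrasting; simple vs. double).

repeated phrase

Both phrases have the same opening (α) and the same cadence (perfect authentic cadence): the second is a restatement, not a consequent, so this is a repeated phrase rather than a period.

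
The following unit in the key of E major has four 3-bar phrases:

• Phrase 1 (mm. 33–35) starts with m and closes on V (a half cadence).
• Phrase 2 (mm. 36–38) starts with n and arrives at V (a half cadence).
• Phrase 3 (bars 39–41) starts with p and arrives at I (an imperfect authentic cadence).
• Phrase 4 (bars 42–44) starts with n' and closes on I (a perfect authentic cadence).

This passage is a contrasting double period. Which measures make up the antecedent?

measures 33–38

In a double period the four phrases pair into a large antecedent (phrases 1–2, ending half cadence) and a large consequent (phrases 3–4, ending perfect authentic cadence). The antecedent spans measures 33–38.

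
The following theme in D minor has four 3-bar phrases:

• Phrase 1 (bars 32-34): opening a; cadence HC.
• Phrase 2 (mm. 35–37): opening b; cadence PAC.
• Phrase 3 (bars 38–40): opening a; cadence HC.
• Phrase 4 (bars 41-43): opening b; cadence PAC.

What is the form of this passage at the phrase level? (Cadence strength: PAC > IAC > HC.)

The cadence pattern HC–PAC–HC–PAC is weak–strong twice, and phrases 3–4 restate phrases 1–2: a period heard twice, not a double period (which would end weakly at phrase 2).

repeated period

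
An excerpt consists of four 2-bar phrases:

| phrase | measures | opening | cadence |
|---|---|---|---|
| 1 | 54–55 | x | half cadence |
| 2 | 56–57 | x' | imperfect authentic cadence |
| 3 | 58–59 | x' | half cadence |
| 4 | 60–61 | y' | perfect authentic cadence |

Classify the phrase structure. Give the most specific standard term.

Four phrases in two halves: the first half (mm. 54–57) ends with an imperfect authentic cadence, the second (mm. 58-61) with a perfect authentic cadence — a large antecedent–consequent pair, i.e. a double period.
Phrase 3 begins with the same material as phrase 1, making it parallel.

parallel double period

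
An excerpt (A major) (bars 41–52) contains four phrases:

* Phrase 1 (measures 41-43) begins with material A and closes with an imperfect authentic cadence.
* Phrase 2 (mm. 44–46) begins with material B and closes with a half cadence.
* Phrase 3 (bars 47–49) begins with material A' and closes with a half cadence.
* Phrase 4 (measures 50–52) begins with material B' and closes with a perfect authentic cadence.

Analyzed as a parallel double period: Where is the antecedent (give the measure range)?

In a double period the four phrases pair into a large antecedent (phrases 1–2, ending half cadence) and a large consequent (phrases 3–4, ending perfect authentic cadence). The antecedent spans measures 41–46.

measures 41–46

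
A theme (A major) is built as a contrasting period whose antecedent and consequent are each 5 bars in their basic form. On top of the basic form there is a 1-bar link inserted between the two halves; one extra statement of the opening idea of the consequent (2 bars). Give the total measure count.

13 measures

Basic contrasting period: 5 + 5 = 10 bars.
10 (basic form) + 1 (link) + 2 (extra statement) = 13.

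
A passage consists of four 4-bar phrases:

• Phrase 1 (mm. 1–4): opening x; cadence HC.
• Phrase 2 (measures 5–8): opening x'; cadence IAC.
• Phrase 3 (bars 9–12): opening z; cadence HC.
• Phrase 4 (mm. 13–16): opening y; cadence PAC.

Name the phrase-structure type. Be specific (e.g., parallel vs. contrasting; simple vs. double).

Four phrases in two halves: the first half (mm. 1–8) ends with an imperfect authentic cadence, the second (bars 9–16) with a perfect authentic cadence — a large antecedent–consequent pair, i.e. a double period.
Phrase 3 begins with different material from phrase 1, making it contrasting.

contrasting double period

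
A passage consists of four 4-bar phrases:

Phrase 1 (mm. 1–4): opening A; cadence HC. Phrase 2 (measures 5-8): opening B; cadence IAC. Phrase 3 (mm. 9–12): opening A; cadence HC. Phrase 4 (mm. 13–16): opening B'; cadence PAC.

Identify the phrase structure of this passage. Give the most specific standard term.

parallel double period

Four phrases in two halves: the first half (mm. 1–8) ends with an imperfect authentic cadence, the second (mm. 9–16) with a perfect authentic cadence — a large antecedent–consequent pair, i.e. a double period.
Phrase 3 begins with the same material as phrase 1, making it parallel.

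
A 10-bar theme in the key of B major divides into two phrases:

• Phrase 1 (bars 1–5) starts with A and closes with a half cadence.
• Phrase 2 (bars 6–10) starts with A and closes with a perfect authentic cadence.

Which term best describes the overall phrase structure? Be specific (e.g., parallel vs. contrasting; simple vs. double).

Phrase 1 ends with a half cadence (weaker) and phrase 2 with a perfect authentic cadence (stronger): antecedent + consequent = a period.
The two phrases open with the same material (A / A), so the period is parallel.

parallel period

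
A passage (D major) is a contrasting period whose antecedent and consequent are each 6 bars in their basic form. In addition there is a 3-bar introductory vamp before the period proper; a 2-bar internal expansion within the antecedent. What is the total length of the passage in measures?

Basic contrasting period: 6 + 6 = 12 bars.
12 (basic form) + 3 (introduction) + 2 (internal expansion) = 17.

17 measures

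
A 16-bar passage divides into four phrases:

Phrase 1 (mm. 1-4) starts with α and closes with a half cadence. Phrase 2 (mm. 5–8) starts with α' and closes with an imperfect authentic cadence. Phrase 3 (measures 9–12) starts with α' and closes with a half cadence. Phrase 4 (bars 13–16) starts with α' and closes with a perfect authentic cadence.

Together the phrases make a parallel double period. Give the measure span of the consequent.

In a double period the first pair of phrases (ending imperfect authentic cadence) is the large antecedent and the second pair (ending perfect authentic cadence) is the large consequent; the consequent is measures 9–16.

measures 9–16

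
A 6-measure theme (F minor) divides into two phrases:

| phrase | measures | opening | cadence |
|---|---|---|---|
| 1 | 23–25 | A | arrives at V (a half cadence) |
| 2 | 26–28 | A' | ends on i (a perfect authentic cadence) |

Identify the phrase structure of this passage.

parallel period

Phrase 1 ends with a half cadence (weaker) and phrase 2 with a perfect authentic cadence (stronger): antecedent + consequent = a period.
The two phrases open with the same material (A / A'), so the period is parallel.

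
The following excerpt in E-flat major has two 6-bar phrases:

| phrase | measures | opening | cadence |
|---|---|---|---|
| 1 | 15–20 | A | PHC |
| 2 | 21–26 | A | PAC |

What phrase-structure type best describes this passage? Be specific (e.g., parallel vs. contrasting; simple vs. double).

parallel period

Phrase 1 ends with a Phrygian half cadence (weaker) and phrase 2 with a perfect authentic cadence (stronger): antecedent + consequent = a period.
The two phrases open with the same material (A / A), so the period is parallel.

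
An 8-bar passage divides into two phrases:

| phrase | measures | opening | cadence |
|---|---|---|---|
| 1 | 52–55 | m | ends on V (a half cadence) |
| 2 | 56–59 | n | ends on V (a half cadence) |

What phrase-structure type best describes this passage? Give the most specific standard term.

phrase group

The second phrase closes with a half cadence, which is not stronger than the first phrase's half cadence; without a weak→strong cadential pair there is no antecedent–consequent relationship, so this is a phrase group rather than a period.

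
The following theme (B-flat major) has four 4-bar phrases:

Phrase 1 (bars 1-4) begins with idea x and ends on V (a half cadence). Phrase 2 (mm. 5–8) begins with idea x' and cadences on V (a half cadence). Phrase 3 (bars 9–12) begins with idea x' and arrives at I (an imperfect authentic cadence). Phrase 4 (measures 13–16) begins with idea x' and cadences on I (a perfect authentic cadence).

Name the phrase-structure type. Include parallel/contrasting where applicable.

Four phrases in two halves: the first half (mm. 1-8) ends with a half cadence, the second (bars 9-16) with a perfect authentic cadence — a large antecedent–consequent pair, i.e. a double period.
Phrase 3 begins with the same material as phrase 1, making it parallel.

parallel double period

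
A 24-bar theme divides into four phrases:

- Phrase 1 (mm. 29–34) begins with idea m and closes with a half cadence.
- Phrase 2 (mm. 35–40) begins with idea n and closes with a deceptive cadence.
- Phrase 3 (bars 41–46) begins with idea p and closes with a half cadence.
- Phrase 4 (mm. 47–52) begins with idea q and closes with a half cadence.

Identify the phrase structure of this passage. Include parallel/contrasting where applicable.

Phrase 4 ends with a half cadence, no stronger than phrase 2's deceptive cadence, so the four phrases do not form a double period; nor do phrases 3–4 duplicate 1–2, so it is not a repeated period. With no phrase reaching a conclusive cadence, the passage is a phrase group.

phrase group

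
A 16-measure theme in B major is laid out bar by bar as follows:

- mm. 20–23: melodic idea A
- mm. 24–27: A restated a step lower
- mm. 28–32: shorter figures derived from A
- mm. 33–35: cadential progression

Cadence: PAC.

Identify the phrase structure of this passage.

sentence

Basic idea (measures 20–23) + its repetition (bars 24–27) form the presentation; fragmentation and cadence (mm. 28–35) form the continuation — the 16-bar whole is a sentence.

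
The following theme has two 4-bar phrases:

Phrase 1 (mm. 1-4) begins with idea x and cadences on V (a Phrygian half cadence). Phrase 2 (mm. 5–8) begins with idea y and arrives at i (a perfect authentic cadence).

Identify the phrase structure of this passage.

Phrase 1 ends with a Phrygian half cadence (weaker) and phrase 2 with a perfect authentic cadence (stronger): antecedent + consequent = a period.
The two phrases open with different material (x / y), so the period is contrasting.

contrasting period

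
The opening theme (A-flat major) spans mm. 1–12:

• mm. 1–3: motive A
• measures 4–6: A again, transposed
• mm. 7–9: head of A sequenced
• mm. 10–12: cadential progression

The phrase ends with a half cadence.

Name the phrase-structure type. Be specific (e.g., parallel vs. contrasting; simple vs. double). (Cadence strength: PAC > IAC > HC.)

Basic idea (measures 1-3) + its repetition (mm. 4–6) form the presentation; fragmentation and cadence (bars 7–12) form the continuation — the 12-bar whole is a sentence.

sentence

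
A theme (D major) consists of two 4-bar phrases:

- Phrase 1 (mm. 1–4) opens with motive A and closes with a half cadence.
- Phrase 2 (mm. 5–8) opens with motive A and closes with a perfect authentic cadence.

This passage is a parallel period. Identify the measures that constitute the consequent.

measures 5–8

The antecedent is the phrase ending with the weaker cadence (half cadence, phrase 1) and the consequent the one ending more conclusively (perfect authentic cadence, phrase 2); the consequent is mm. 5-8.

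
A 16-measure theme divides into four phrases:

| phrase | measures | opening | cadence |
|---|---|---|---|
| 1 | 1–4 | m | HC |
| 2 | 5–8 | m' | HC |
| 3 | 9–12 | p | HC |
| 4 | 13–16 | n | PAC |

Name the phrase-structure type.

Four phrases in two halves: the first half (measures 1–8) ends with a half cadence, the second (bars 9–16) with a perfect authentic cadence — a large antecedent–consequent pair, i.e. a double period.
Phrase 3 begins with different material from phrase 1, making it contrasting.

contrasting double period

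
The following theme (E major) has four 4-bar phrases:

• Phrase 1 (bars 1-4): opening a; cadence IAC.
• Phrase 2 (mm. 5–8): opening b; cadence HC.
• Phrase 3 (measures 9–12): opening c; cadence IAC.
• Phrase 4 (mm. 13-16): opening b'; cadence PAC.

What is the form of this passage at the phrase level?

Four phrases in two halves: the first half (bars 1–8) ends with a half cadence, the second (bars 9–16) with a perfect authentic cadence — a large antecedent–consequent pair, i.e. a double period.
Phrase 3 begins with different material from phrase 1, making it contrasting.

contrasting double period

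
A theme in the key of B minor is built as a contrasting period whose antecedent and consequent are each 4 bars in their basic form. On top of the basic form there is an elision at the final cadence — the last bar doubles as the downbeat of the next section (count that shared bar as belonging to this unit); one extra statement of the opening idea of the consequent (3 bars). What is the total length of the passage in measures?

Basic contrasting period: 4 + 4 = 8 bars.
8 (basic form) + 3 (extra statement) = 11.
The elision shares a bar with the next section but does not change this unit's count.

11 measures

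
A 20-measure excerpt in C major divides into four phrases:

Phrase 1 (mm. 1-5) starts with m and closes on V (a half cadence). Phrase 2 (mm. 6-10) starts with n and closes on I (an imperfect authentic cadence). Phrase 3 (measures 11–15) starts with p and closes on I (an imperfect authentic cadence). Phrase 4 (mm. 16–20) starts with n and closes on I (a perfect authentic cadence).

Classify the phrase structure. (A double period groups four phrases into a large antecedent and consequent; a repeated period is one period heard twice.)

Four phrases in two halves: the first half (measures 1-10) ends with an imperfect authentic cadence, the second (bars 11–20) with a perfect authentic cadence — a large antecedent–consequent pair, i.e. a double period.
Phrase 3 begins with different material from phrase 1, making it contrasting.

contrasting double period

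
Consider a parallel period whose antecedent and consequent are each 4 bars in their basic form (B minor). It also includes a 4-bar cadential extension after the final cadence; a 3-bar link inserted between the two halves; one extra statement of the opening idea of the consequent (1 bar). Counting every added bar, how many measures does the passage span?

Basic parallel period: 4 + 4 = 8 bars.
8 (basic form) + 4 (cadential extension) + 3 (link) + 1 (extra statement) = 16.

16 measures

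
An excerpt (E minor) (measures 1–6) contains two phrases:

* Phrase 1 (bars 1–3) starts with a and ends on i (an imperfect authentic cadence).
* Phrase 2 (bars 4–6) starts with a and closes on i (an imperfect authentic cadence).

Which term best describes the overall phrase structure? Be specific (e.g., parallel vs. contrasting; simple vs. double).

repeated phrase

Both phrases have the same opening (a) and the same cadence (imperfect authentic cadence): the second is a restatement, not a consequent, so this is a repeated phrase rather than a period.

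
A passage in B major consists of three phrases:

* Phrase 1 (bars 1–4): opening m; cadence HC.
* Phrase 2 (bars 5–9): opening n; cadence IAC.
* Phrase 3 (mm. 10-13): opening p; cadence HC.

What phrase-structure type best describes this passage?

The final phrase closes with a half cadence, which is not stronger than the preceding imperfect authentic cadence; the 3 phrases lack an overall antecedent–consequent design and so form a phrase group.

phrase group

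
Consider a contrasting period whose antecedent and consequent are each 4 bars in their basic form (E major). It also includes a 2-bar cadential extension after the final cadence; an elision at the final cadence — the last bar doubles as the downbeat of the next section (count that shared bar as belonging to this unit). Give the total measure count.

Basic contrasting period: 4 + 4 = 8 bars.
8 (basic form) + 2 (cadential extension) = 10.
The elision shares a bar with the next section but does not change this unit's count.

10 measures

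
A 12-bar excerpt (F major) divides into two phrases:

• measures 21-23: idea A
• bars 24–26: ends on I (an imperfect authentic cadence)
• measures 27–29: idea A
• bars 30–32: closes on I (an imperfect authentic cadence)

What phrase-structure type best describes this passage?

Both phrases have the same opening (A) and the same cadence (imperfect authentic cadence): the second is a restatement, not a consequent, so this is a repeated phrase rather than a period.

repeated phrase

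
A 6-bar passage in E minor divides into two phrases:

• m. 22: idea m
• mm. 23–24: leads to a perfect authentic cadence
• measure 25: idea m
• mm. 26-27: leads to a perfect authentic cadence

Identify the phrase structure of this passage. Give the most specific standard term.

Both phrases have the same opening (m) and the same cadence (perfect authentic cadence): the second is a restatement, not a consequent, so this is a repeated phrase rather than a period.

repeated phrase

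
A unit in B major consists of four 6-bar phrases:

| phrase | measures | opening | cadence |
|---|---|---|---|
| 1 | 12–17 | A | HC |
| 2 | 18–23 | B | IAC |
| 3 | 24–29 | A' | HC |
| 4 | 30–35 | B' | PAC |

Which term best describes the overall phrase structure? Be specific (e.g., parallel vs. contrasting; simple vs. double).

Four phrases in two halves: the first half (mm. 12–23) ends with an imperfect authentic cadence, the second (bars 24–35) with a perfect authentic cadence — a large antecedent–consequent pair, i.e. a double period.
Phrase 3 begins with the same material as phrase 1, making it parallel.

parallel double period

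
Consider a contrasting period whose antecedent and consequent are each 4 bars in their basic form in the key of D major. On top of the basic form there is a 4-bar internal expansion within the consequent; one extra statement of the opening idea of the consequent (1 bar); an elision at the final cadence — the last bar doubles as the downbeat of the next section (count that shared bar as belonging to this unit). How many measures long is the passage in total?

Basic contrasting period: 4 + 4 = 8 bars.
8 (basic form) + 4 (internal expansion) + 1 (extra statement) = 13.
The elision shares a bar with the next section but does not change this unit's count.

13 measures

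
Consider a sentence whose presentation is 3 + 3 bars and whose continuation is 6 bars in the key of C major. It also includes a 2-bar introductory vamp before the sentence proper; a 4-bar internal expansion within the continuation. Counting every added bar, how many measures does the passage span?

18 measures

Basic sentence: 3 + 3 + 6 = 12 bars.
12 (basic form) + 2 (introduction) + 4 (internal expansion) = 18.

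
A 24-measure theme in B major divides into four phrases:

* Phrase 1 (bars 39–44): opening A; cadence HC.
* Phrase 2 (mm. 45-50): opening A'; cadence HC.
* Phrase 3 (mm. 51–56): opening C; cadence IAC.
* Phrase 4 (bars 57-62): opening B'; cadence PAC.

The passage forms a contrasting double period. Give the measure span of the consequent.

measures 51–62

In a double period the first pair of phrases (ending half cadence) is the large antecedent and the second pair (ending perfect authentic cadence) is the large consequent; the consequent is measures 51–62.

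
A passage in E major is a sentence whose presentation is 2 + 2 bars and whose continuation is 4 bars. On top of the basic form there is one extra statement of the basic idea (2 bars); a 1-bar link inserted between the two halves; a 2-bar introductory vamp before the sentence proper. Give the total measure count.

13 measures

Basic sentence: 2 + 2 + 4 = 8 bars.
8 (basic form) + 2 (extra statement) + 1 (link) + 2 (introduction) = 13.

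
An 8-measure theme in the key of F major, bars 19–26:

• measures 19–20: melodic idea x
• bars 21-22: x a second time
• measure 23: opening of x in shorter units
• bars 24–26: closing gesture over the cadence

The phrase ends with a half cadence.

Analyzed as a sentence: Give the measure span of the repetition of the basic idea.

The presentation of a sentence is the basic idea (bars 19-20) plus its repetition (mm. 21–22); the repetition of the basic idea is therefore mm. 21-22.

measures 21–22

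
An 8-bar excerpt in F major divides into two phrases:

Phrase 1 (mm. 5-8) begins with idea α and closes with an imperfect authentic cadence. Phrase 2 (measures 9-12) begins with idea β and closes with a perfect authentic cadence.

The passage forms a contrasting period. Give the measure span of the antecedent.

measures 5–8

The antecedent is the phrase ending with the weaker cadence (imperfect authentic cadence, phrase 1) and the consequent the one ending more conclusively (perfect authentic cadence, phrase 2); the antecedent is mm. 5–8.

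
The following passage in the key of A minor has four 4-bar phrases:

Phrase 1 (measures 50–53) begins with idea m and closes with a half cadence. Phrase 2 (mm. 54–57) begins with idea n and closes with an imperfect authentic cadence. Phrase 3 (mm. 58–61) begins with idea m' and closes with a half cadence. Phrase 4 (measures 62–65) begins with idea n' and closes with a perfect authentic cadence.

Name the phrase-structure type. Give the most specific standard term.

Four phrases in two halves: the first half (mm. 50–57) ends with an imperfect authentic cadence, the second (mm. 58-65) with a perfect authentic cadence — a large antecedent–consequent pair, i.e. a double period.
Phrase 3 begins with the same material as phrase 1, making it parallel.

parallel double period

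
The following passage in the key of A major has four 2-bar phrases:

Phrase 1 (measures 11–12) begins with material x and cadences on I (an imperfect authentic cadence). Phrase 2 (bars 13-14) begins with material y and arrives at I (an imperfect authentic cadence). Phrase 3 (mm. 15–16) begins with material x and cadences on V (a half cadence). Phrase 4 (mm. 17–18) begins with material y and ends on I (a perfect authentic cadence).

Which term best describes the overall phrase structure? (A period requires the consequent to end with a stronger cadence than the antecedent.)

parallel double period

Four phrases in two halves: the first half (mm. 11–14) ends with an imperfect authentic cadence, the second (measures 15-18) with a perfect authentic cadence — a large antecedent–consequent pair, i.e. a double period.
Phrase 3 begins with the same material as phrase 1, making it parallel.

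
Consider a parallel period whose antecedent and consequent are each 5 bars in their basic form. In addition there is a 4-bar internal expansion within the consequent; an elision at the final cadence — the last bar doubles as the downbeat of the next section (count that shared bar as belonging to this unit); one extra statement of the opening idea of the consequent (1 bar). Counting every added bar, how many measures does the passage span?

Basic parallel period: 5 + 5 = 10 bars.
10 (basic form) + 4 (internal expansion) + 1 (extra statement) = 15.
The elision shares a bar with the next section but does not change this unit's count.

15 measures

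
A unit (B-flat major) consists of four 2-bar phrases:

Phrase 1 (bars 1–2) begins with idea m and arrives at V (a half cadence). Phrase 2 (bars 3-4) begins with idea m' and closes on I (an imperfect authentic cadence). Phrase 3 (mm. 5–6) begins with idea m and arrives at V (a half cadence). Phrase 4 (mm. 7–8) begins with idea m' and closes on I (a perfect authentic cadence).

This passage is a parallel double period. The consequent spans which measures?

measures 5–8

In a double period the four phrases pair into a large antecedent (phrases 1–2, ending imperfect authentic cadence) and a large consequent (phrases 3–4, ending perfect authentic cadence). The consequent spans mm. 5–8.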